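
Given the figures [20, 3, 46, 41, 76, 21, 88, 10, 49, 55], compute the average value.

40.9

Step 1: Sum all values: 20 + 3 + 46 + 41 + 76 + 21 + 88 + 10 + 49 + 55 = 409
Step 2: Count the number of values: n = 10
Step 3: Mean = sum / n = 409 / 10 = 40.9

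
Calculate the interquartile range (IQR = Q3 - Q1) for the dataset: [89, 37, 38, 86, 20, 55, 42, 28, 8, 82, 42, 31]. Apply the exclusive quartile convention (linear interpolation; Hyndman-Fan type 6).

46.5

Step 1: Sort the data: [8, 20, 28, 31, 37, 38, 42, 42, 55, 82, 86, 89]
Step 2: n = 12
Step 3: Using the exclusive quartile method:
  Q1 = 28.75
  Q2 (median) = 40
  Q3 = 75.25
  IQR = Q3 - Q1 = 75.25 - 28.75 = 46.5
Step 4: IQR = 46.5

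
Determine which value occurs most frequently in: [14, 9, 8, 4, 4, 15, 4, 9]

4

Step 1: Count the frequency of each value:
  4: appears 3 time(s)
  8: appears 1 time(s)
  9: appears 2 time(s)
  14: appears 1 time(s)
  15: appears 1 time(s)
Step 2: The value 4 appears most frequently (3 times).
Step 3: Mode = 4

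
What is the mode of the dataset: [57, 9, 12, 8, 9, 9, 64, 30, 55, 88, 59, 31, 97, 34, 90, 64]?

9

Step 1: Count the frequency of each value:
  8: appears 1 time(s)
  9: appears 3 time(s)
  12: appears 1 time(s)
  30: appears 1 time(s)
  31: appears 1 time(s)
  34: appears 1 time(s)
  55: appears 1 time(s)
  57: appears 1 time(s)
  59: appears 1 time(s)
  64: appears 2 time(s)
  88: appears 1 time(s)
  90: appears 1 time(s)
  97: appears 1 time(s)
Step 2: The value 9 appears most frequently (3 times).
Step 3: Mode = 9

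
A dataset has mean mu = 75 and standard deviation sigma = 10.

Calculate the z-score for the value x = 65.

-1

Step 1: Recall the z-score formula: z = (x - mu) / sigma
Step 2: Substitute values: z = (65 - 75) / 10
Step 3: z = -10 / 10 = -1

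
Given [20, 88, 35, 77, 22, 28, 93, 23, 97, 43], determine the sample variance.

1037.1556

Step 1: Compute the mean: (20 + 88 + 35 + 77 + 22 + 28 + 93 + 23 + 97 + 43) / 10 = 52.6
Step 2: Compute squared deviations from the mean:
  (20 - 52.6)^2 = 1062.76
  (88 - 52.6)^2 = 1253.16
  (35 - 52.6)^2 = 309.76
  (77 - 52.6)^2 = 595.36
  (22 - 52.6)^2 = 936.36
  (28 - 52.6)^2 = 605.16
  (93 - 52.6)^2 = 1632.16
  (23 - 52.6)^2 = 876.16
  (97 - 52.6)^2 = 1971.36
  (43 - 52.6)^2 = 92.16
Step 3: Sum of squared deviations = 9334.4
Step 4: Sample variance = 9334.4 / 9 = 1037.1556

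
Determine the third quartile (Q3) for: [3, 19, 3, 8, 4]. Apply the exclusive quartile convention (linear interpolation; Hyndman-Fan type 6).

13.5

Step 1: Sort the data: [3, 3, 4, 8, 19]
Step 2: n = 5
Step 3: Using the exclusive quartile method:
  Q1 = 3
  Q2 (median) = 4
  Q3 = 13.5
  IQR = Q3 - Q1 = 13.5 - 3 = 10.5
Step 4: Q3 = 13.5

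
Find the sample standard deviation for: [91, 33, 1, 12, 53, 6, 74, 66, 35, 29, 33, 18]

28.1569

Step 1: Compute the mean: 37.5833
Step 2: Sum of squared deviations from the mean: 8720.9167
Step 3: Sample variance = 8720.9167 / 11 = 792.8106
Step 4: Standard deviation = sqrt(792.8106) = 28.1569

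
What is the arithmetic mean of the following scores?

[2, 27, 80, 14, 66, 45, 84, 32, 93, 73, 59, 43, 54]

51.6923

Step 1: Sum all values: 2 + 27 + 80 + 14 + 66 + 45 + 84 + 32 + 93 + 73 + 59 + 43 + 54 = 672
Step 2: Count the number of values: n = 13
Step 3: Mean = sum / n = 672 / 13 = 51.6923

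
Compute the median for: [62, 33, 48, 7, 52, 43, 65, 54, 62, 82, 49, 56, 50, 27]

51

Step 1: Sort the data in ascending order: [7, 27, 33, 43, 48, 49, 50, 52, 54, 56, 62, 62, 65, 82]
Step 2: The number of values is n = 14.
Step 3: Since n is even, the median is the average of positions 7 and 8:
  Median = (50 + 52) / 2 = 51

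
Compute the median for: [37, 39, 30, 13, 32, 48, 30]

32

Step 1: Sort the data in ascending order: [13, 30, 30, 32, 37, 39, 48]
Step 2: The number of values is n = 7.
Step 3: Since n is odd, the median is the middle value at position 4: 32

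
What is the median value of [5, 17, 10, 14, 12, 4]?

11

Step 1: Sort the data in ascending order: [4, 5, 10, 12, 14, 17]
Step 2: The number of values is n = 6.
Step 3: Since n is even, the median is the average of positions 3 and 4:
  Median = (10 + 12) / 2 = 11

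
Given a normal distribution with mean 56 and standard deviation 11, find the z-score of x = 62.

0.5455

Step 1: Recall the z-score formula: z = (x - mu) / sigma
Step 2: Substitute values: z = (62 - 56) / 11
Step 3: z = 6 / 11 = 0.5455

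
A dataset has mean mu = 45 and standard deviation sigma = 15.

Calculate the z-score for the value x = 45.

0

Step 1: Recall the z-score formula: z = (x - mu) / sigma
Step 2: Substitute values: z = (45 - 45) / 15
Step 3: z = 0 / 15 = 0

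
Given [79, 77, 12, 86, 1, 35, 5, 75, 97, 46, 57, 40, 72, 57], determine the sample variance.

952.6429

Step 1: Compute the mean: (79 + 77 + 12 + 86 + 1 + 35 + 5 + 75 + 97 + 46 + 57 + 40 + 72 + 57) / 14 = 52.7857
Step 2: Compute squared deviations from the mean:
  (79 - 52.7857)^2 = 687.1888
  (77 - 52.7857)^2 = 586.3316
  (12 - 52.7857)^2 = 1663.4745
  (86 - 52.7857)^2 = 1103.1888
  (1 - 52.7857)^2 = 2681.7602
  (35 - 52.7857)^2 = 316.3316
  (5 - 52.7857)^2 = 2283.4745
  (75 - 52.7857)^2 = 493.4745
  (97 - 52.7857)^2 = 1954.9031
  (46 - 52.7857)^2 = 46.0459
  (57 - 52.7857)^2 = 17.7602
  (40 - 52.7857)^2 = 163.4745
  (72 - 52.7857)^2 = 369.1888
  (57 - 52.7857)^2 = 17.7602
Step 3: Sum of squared deviations = 12384.3571
Step 4: Sample variance = 12384.3571 / 13 = 952.6429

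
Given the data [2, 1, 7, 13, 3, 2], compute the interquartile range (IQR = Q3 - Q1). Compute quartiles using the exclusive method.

6.75

Step 1: Sort the data: [1, 2, 2, 3, 7, 13]
Step 2: n = 6
Step 3: Using the exclusive quartile method:
  Q1 = 1.75
  Q2 (median) = 2.5
  Q3 = 8.5
  IQR = Q3 - Q1 = 8.5 - 1.75 = 6.75
Step 4: IQR = 6.75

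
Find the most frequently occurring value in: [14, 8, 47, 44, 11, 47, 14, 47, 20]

47

Step 1: Count the frequency of each value:
  8: appears 1 time(s)
  11: appears 1 time(s)
  14: appears 2 time(s)
  20: appears 1 time(s)
  44: appears 1 time(s)
  47: appears 3 time(s)
Step 2: The value 47 appears most frequently (3 times).
Step 3: Mode = 47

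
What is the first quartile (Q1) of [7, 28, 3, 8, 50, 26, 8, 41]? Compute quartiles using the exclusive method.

7.25

Step 1: Sort the data: [3, 7, 8, 8, 26, 28, 41, 50]
Step 2: n = 8
Step 3: Using the exclusive quartile method:
  Q1 = 7.25
  Q2 (median) = 17
  Q3 = 37.75
  IQR = Q3 - Q1 = 37.75 - 7.25 = 30.5
Step 4: Q1 = 7.25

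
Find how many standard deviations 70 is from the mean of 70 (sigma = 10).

0

Step 1: Recall the z-score formula: z = (x - mu) / sigma
Step 2: Substitute values: z = (70 - 70) / 10
Step 3: z = 0 / 10 = 0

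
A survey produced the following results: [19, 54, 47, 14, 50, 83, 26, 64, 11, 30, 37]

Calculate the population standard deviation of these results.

21.3855

Step 1: Compute the mean: 39.5455
Step 2: Sum of squared deviations from the mean: 5030.7273
Step 3: Population variance = 5030.7273 / 11 = 457.3388
Step 4: Standard deviation = sqrt(457.3388) = 21.3855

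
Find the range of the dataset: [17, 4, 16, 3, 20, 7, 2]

18

Step 1: Identify the maximum value: max = 20
Step 2: Identify the minimum value: min = 2
Step 3: Range = max - min = 20 - 2 = 18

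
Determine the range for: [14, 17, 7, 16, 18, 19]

12

Step 1: Identify the maximum value: max = 19
Step 2: Identify the minimum value: min = 7
Step 3: Range = max - min = 19 - 7 = 12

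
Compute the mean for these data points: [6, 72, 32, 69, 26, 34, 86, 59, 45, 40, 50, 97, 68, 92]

55.4286

Step 1: Sum all values: 6 + 72 + 32 + 69 + 26 + 34 + 86 + 59 + 45 + 40 + 50 + 97 + 68 + 92 = 776
Step 2: Count the number of values: n = 14
Step 3: Mean = sum / n = 776 / 14 = 55.4286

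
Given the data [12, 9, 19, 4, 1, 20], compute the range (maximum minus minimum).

19

Step 1: Identify the maximum value: max = 20
Step 2: Identify the minimum value: min = 1
Step 3: Range = max - min = 20 - 1 = 19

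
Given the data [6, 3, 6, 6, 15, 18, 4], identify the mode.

6

Step 1: Count the frequency of each value:
  3: appears 1 time(s)
  4: appears 1 time(s)
  6: appears 3 time(s)
  15: appears 1 time(s)
  18: appears 1 time(s)
Step 2: The value 6 appears most frequently (3 times).
Step 3: Mode = 6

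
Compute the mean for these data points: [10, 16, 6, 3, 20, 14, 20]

12.7143

Step 1: Sum all values: 10 + 16 + 6 + 3 + 20 + 14 + 20 = 89
Step 2: Count the number of values: n = 7
Step 3: Mean = sum / n = 89 / 7 = 12.7143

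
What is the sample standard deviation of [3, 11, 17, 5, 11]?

5.5498

Step 1: Compute the mean: 9.4
Step 2: Sum of squared deviations from the mean: 123.2
Step 3: Sample variance = 123.2 / 4 = 30.8
Step 4: Standard deviation = sqrt(30.8) = 5.5498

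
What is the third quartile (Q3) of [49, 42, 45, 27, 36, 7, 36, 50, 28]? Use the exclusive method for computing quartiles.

47

Step 1: Sort the data: [7, 27, 28, 36, 36, 42, 45, 49, 50]
Step 2: n = 9
Step 3: Using the exclusive quartile method:
  Q1 = 27.5
  Q2 (median) = 36
  Q3 = 47
  IQR = Q3 - Q1 = 47 - 27.5 = 19.5
Step 4: Q3 = 47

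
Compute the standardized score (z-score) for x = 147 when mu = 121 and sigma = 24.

1.0833

Step 1: Recall the z-score formula: z = (x - mu) / sigma
Step 2: Substitute values: z = (147 - 121) / 24
Step 3: z = 26 / 24 = 1.0833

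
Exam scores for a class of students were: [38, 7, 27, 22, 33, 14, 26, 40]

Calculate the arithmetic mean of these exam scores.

25.875

Step 1: Sum all values: 38 + 7 + 27 + 22 + 33 + 14 + 26 + 40 = 207
Step 2: Count the number of values: n = 8
Step 3: Mean = sum / n = 207 / 8 = 25.875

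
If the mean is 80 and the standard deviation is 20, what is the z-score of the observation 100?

1

Step 1: Recall the z-score formula: z = (x - mu) / sigma
Step 2: Substitute values: z = (100 - 80) / 20
Step 3: z = 20 / 20 = 1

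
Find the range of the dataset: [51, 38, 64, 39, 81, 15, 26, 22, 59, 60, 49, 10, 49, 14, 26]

71

Step 1: Identify the maximum value: max = 81
Step 2: Identify the minimum value: min = 10
Step 3: Range = max - min = 81 - 10 = 71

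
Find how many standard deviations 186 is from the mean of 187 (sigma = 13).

-0.0769

Step 1: Recall the z-score formula: z = (x - mu) / sigma
Step 2: Substitute values: z = (186 - 187) / 13
Step 3: z = -1 / 13 = -0.0769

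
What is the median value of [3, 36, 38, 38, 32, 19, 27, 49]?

34

Step 1: Sort the data in ascending order: [3, 19, 27, 32, 36, 38, 38, 49]
Step 2: The number of values is n = 8.
Step 3: Since n is even, the median is the average of positions 4 and 5:
  Median = (32 + 36) / 2 = 34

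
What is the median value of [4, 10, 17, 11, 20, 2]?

10.5

Step 1: Sort the data in ascending order: [2, 4, 10, 11, 17, 20]
Step 2: The number of values is n = 6.
Step 3: Since n is even, the median is the average of positions 3 and 4:
  Median = (10 + 11) / 2 = 10.5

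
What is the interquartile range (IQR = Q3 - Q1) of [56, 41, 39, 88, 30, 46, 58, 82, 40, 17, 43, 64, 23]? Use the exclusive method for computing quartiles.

26.5

Step 1: Sort the data: [17, 23, 30, 39, 40, 41, 43, 46, 56, 58, 64, 82, 88]
Step 2: n = 13
Step 3: Using the exclusive quartile method:
  Q1 = 34.5
  Q2 (median) = 43
  Q3 = 61
  IQR = Q3 - Q1 = 61 - 34.5 = 26.5
Step 4: IQR = 26.5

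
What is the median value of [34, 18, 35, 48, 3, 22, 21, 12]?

21.5

Step 1: Sort the data in ascending order: [3, 12, 18, 21, 22, 34, 35, 48]
Step 2: The number of values is n = 8.
Step 3: Since n is even, the median is the average of positions 4 and 5:
  Median = (21 + 22) / 2 = 21.5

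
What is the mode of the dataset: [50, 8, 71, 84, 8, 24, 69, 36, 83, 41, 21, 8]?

8

Step 1: Count the frequency of each value:
  8: appears 3 time(s)
  21: appears 1 time(s)
  24: appears 1 time(s)
  36: appears 1 time(s)
  41: appears 1 time(s)
  50: appears 1 time(s)
  69: appears 1 time(s)
  71: appears 1 time(s)
  83: appears 1 time(s)
  84: appears 1 time(s)
Step 2: The value 8 appears most frequently (3 times).
Step 3: Mode = 8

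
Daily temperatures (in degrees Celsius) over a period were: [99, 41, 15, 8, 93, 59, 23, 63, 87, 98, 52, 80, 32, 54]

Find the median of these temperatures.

56.5

Step 1: Sort the data in ascending order: [8, 15, 23, 32, 41, 52, 54, 59, 63, 80, 87, 93, 98, 99]
Step 2: The number of values is n = 14.
Step 3: Since n is even, the median is the average of positions 7 and 8:
  Median = (54 + 59) / 2 = 56.5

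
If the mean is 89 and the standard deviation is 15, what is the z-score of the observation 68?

-1.4

Step 1: Recall the z-score formula: z = (x - mu) / sigma
Step 2: Substitute values: z = (68 - 89) / 15
Step 3: z = -21 / 15 = -1.4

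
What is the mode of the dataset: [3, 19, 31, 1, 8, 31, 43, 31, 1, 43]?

31

Step 1: Count the frequency of each value:
  1: appears 2 time(s)
  3: appears 1 time(s)
  8: appears 1 time(s)
  19: appears 1 time(s)
  31: appears 3 time(s)
  43: appears 2 time(s)
Step 2: The value 31 appears most frequently (3 times).
Step 3: Mode = 31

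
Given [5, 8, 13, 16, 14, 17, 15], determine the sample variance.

19.619

Step 1: Compute the mean: (5 + 8 + 13 + 16 + 14 + 17 + 15) / 7 = 12.5714
Step 2: Compute squared deviations from the mean:
  (5 - 12.5714)^2 = 57.3265
  (8 - 12.5714)^2 = 20.898
  (13 - 12.5714)^2 = 0.1837
  (16 - 12.5714)^2 = 11.7551
  (14 - 12.5714)^2 = 2.0408
  (17 - 12.5714)^2 = 19.6122
  (15 - 12.5714)^2 = 5.898
Step 3: Sum of squared deviations = 117.7143
Step 4: Sample variance = 117.7143 / 6 = 19.619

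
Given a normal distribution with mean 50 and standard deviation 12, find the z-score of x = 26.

-2

Step 1: Recall the z-score formula: z = (x - mu) / sigma
Step 2: Substitute values: z = (26 - 50) / 12
Step 3: z = -24 / 12 = -2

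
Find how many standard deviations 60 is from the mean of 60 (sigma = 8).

0

Step 1: Recall the z-score formula: z = (x - mu) / sigma
Step 2: Substitute values: z = (60 - 60) / 8
Step 3: z = 0 / 8 = 0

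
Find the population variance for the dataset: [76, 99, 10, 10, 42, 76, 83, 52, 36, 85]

905.49

Step 1: Compute the mean: (76 + 99 + 10 + 10 + 42 + 76 + 83 + 52 + 36 + 85) / 10 = 56.9
Step 2: Compute squared deviations from the mean:
  (76 - 56.9)^2 = 364.81
  (99 - 56.9)^2 = 1772.41
  (10 - 56.9)^2 = 2199.61
  (10 - 56.9)^2 = 2199.61
  (42 - 56.9)^2 = 222.01
  (76 - 56.9)^2 = 364.81
  (83 - 56.9)^2 = 681.21
  (52 - 56.9)^2 = 24.01
  (36 - 56.9)^2 = 436.81
  (85 - 56.9)^2 = 789.61
Step 3: Sum of squared deviations = 9054.9
Step 4: Population variance = 9054.9 / 10 = 905.49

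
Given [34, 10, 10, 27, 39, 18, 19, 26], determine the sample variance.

111.5536

Step 1: Compute the mean: (34 + 10 + 10 + 27 + 39 + 18 + 19 + 26) / 8 = 22.875
Step 2: Compute squared deviations from the mean:
  (34 - 22.875)^2 = 123.7656
  (10 - 22.875)^2 = 165.7656
  (10 - 22.875)^2 = 165.7656
  (27 - 22.875)^2 = 17.0156
  (39 - 22.875)^2 = 260.0156
  (18 - 22.875)^2 = 23.7656
  (19 - 22.875)^2 = 15.0156
  (26 - 22.875)^2 = 9.7656
Step 3: Sum of squared deviations = 780.875
Step 4: Sample variance = 780.875 / 7 = 111.5536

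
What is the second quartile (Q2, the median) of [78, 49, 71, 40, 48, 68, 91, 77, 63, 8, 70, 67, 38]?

67

Step 1: Sort the data: [8, 38, 40, 48, 49, 63, 67, 68, 70, 71, 77, 78, 91]
Step 2: n = 13
Step 3: Q2 is the median. Since n is odd, it is the middle value at position 7: 67
Step 4: Q2 = 67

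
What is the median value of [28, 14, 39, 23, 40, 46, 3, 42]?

33.5

Step 1: Sort the data in ascending order: [3, 14, 23, 28, 39, 40, 42, 46]
Step 2: The number of values is n = 8.
Step 3: Since n is even, the median is the average of positions 4 and 5:
  Median = (28 + 39) / 2 = 33.5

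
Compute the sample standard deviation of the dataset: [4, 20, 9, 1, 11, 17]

7.3121

Step 1: Compute the mean: 10.3333
Step 2: Sum of squared deviations from the mean: 267.3333
Step 3: Sample variance = 267.3333 / 5 = 53.4667
Step 4: Standard deviation = sqrt(53.4667) = 7.3121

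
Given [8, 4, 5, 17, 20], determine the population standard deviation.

6.4931

Step 1: Compute the mean: 10.8
Step 2: Sum of squared deviations from the mean: 210.8
Step 3: Population variance = 210.8 / 5 = 42.16
Step 4: Standard deviation = sqrt(42.16) = 6.4931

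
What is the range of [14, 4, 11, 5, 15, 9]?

11

Step 1: Identify the maximum value: max = 15
Step 2: Identify the minimum value: min = 4
Step 3: Range = max - min = 15 - 4 = 11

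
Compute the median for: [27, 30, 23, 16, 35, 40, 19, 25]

26

Step 1: Sort the data in ascending order: [16, 19, 23, 25, 27, 30, 35, 40]
Step 2: The number of values is n = 8.
Step 3: Since n is even, the median is the average of positions 4 and 5:
  Median = (25 + 27) / 2 = 26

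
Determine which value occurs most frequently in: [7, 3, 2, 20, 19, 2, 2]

2

Step 1: Count the frequency of each value:
  2: appears 3 time(s)
  3: appears 1 time(s)
  7: appears 1 time(s)
  19: appears 1 time(s)
  20: appears 1 time(s)
Step 2: The value 2 appears most frequently (3 times).
Step 3: Mode = 2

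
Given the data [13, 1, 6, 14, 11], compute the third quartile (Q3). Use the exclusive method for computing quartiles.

13.5

Step 1: Sort the data: [1, 6, 11, 13, 14]
Step 2: n = 5
Step 3: Using the exclusive quartile method:
  Q1 = 3.5
  Q2 (median) = 11
  Q3 = 13.5
  IQR = Q3 - Q1 = 13.5 - 3.5 = 10
Step 4: Q3 = 13.5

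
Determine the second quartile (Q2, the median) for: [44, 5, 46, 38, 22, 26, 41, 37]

37.5

Step 1: Sort the data: [5, 22, 26, 37, 38, 41, 44, 46]
Step 2: n = 8
Step 3: Q2 is the median. Since n is even, it is the average of the values at positions 4 and 5:
  Q2 = (37 + 38) / 2 = 37.5
Step 4: Q2 = 37.5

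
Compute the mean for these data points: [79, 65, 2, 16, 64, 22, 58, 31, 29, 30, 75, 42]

42.75

Step 1: Sum all values: 79 + 65 + 2 + 16 + 64 + 22 + 58 + 31 + 29 + 30 + 75 + 42 = 513
Step 2: Count the number of values: n = 12
Step 3: Mean = sum / n = 513 / 12 = 42.75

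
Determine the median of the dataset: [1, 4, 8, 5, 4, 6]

4.5

Step 1: Sort the data in ascending order: [1, 4, 4, 5, 6, 8]
Step 2: The number of values is n = 6.
Step 3: Since n is even, the median is the average of positions 3 and 4:
  Median = (4 + 5) / 2 = 4.5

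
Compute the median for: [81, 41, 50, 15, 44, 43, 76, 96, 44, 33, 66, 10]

44

Step 1: Sort the data in ascending order: [10, 15, 33, 41, 43, 44, 44, 50, 66, 76, 81, 96]
Step 2: The number of values is n = 12.
Step 3: Since n is even, the median is the average of positions 6 and 7:
  Median = (44 + 44) / 2 = 44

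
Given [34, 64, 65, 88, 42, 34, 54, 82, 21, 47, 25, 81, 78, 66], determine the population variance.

463.4541

Step 1: Compute the mean: (34 + 64 + 65 + 88 + 42 + 34 + 54 + 82 + 21 + 47 + 25 + 81 + 78 + 66) / 14 = 55.7857
Step 2: Compute squared deviations from the mean:
  (34 - 55.7857)^2 = 474.6173
  (64 - 55.7857)^2 = 67.4745
  (65 - 55.7857)^2 = 84.9031
  (88 - 55.7857)^2 = 1037.7602
  (42 - 55.7857)^2 = 190.0459
  (34 - 55.7857)^2 = 474.6173
  (54 - 55.7857)^2 = 3.1888
  (82 - 55.7857)^2 = 687.1888
  (21 - 55.7857)^2 = 1210.0459
  (47 - 55.7857)^2 = 77.1888
  (25 - 55.7857)^2 = 947.7602
  (81 - 55.7857)^2 = 635.7602
  (78 - 55.7857)^2 = 493.4745
  (66 - 55.7857)^2 = 104.3316
Step 3: Sum of squared deviations = 6488.3571
Step 4: Population variance = 6488.3571 / 14 = 463.4541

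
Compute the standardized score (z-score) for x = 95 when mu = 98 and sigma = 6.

-0.5

Step 1: Recall the z-score formula: z = (x - mu) / sigma
Step 2: Substitute values: z = (95 - 98) / 6
Step 3: z = -3 / 6 = -0.5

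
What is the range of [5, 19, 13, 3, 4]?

16

Step 1: Identify the maximum value: max = 19
Step 2: Identify the minimum value: min = 3
Step 3: Range = max - min = 19 - 3 = 16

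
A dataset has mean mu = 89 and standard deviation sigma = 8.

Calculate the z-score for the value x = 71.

-2.25

Step 1: Recall the z-score formula: z = (x - mu) / sigma
Step 2: Substitute values: z = (71 - 89) / 8
Step 3: z = -18 / 8 = -2.25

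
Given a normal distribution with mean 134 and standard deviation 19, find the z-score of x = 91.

-2.2632

Step 1: Recall the z-score formula: z = (x - mu) / sigma
Step 2: Substitute values: z = (91 - 134) / 19
Step 3: z = -43 / 19 = -2.2632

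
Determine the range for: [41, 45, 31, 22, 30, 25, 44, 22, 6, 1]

44

Step 1: Identify the maximum value: max = 45
Step 2: Identify the minimum value: min = 1
Step 3: Range = max - min = 45 - 1 = 44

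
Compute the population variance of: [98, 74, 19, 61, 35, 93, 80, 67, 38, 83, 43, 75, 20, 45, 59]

588.7556

Step 1: Compute the mean: (98 + 74 + 19 + 61 + 35 + 93 + 80 + 67 + 38 + 83 + 43 + 75 + 20 + 45 + 59) / 15 = 59.3333
Step 2: Compute squared deviations from the mean:
  (98 - 59.3333)^2 = 1495.1111
  (74 - 59.3333)^2 = 215.1111
  (19 - 59.3333)^2 = 1626.7778
  (61 - 59.3333)^2 = 2.7778
  (35 - 59.3333)^2 = 592.1111
  (93 - 59.3333)^2 = 1133.4444
  (80 - 59.3333)^2 = 427.1111
  (67 - 59.3333)^2 = 58.7778
  (38 - 59.3333)^2 = 455.1111
  (83 - 59.3333)^2 = 560.1111
  (43 - 59.3333)^2 = 266.7778
  (75 - 59.3333)^2 = 245.4444
  (20 - 59.3333)^2 = 1547.1111
  (45 - 59.3333)^2 = 205.4444
  (59 - 59.3333)^2 = 0.1111
Step 3: Sum of squared deviations = 8831.3333
Step 4: Population variance = 8831.3333 / 15 = 588.7556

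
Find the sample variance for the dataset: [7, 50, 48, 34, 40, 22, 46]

248.9048

Step 1: Compute the mean: (7 + 50 + 48 + 34 + 40 + 22 + 46) / 7 = 35.2857
Step 2: Compute squared deviations from the mean:
  (7 - 35.2857)^2 = 800.0816
  (50 - 35.2857)^2 = 216.5102
  (48 - 35.2857)^2 = 161.6531
  (34 - 35.2857)^2 = 1.6531
  (40 - 35.2857)^2 = 22.2245
  (22 - 35.2857)^2 = 176.5102
  (46 - 35.2857)^2 = 114.7959
Step 3: Sum of squared deviations = 1493.4286
Step 4: Sample variance = 1493.4286 / 6 = 248.9048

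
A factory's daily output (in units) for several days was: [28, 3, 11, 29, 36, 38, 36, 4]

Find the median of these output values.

28.5

Step 1: Sort the data in ascending order: [3, 4, 11, 28, 29, 36, 36, 38]
Step 2: The number of values is n = 8.
Step 3: Since n is even, the median is the average of positions 4 and 5:
  Median = (28 + 29) / 2 = 28.5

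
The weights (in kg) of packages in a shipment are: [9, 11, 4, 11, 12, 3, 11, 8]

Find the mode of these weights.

11

Step 1: Count the frequency of each value:
  3: appears 1 time(s)
  4: appears 1 time(s)
  8: appears 1 time(s)
  9: appears 1 time(s)
  11: appears 3 time(s)
  12: appears 1 time(s)
Step 2: The value 11 appears most frequently (3 times).
Step 3: Mode = 11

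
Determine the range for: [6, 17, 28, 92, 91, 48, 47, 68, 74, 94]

88

Step 1: Identify the maximum value: max = 94
Step 2: Identify the minimum value: min = 6
Step 3: Range = max - min = 94 - 6 = 88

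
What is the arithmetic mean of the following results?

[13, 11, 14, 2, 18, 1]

9.8333

Step 1: Sum all values: 13 + 11 + 14 + 2 + 18 + 1 = 59
Step 2: Count the number of values: n = 6
Step 3: Mean = sum / n = 59 / 6 = 9.8333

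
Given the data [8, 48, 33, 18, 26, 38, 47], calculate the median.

33

Step 1: Sort the data in ascending order: [8, 18, 26, 33, 38, 47, 48]
Step 2: The number of values is n = 7.
Step 3: Since n is odd, the median is the middle value at position 4: 33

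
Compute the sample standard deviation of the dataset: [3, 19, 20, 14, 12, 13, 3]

6.8313

Step 1: Compute the mean: 12
Step 2: Sum of squared deviations from the mean: 280
Step 3: Sample variance = 280 / 6 = 46.6667
Step 4: Standard deviation = sqrt(46.6667) = 6.8313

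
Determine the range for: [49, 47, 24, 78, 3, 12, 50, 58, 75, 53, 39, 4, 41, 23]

75

Step 1: Identify the maximum value: max = 78
Step 2: Identify the minimum value: min = 3
Step 3: Range = max - min = 78 - 3 = 75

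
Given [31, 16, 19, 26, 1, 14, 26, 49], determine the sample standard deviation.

14.0789

Step 1: Compute the mean: 22.75
Step 2: Sum of squared deviations from the mean: 1387.5
Step 3: Sample variance = 1387.5 / 7 = 198.2143
Step 4: Standard deviation = sqrt(198.2143) = 14.0789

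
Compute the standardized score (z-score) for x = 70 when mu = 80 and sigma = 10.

-1

Step 1: Recall the z-score formula: z = (x - mu) / sigma
Step 2: Substitute values: z = (70 - 80) / 10
Step 3: z = -10 / 10 = -1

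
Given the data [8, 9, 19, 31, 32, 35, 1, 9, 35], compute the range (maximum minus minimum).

34

Step 1: Identify the maximum value: max = 35
Step 2: Identify the minimum value: min = 1
Step 3: Range = max - min = 35 - 1 = 34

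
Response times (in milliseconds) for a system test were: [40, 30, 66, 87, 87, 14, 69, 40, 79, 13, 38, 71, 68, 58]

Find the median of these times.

62

Step 1: Sort the data in ascending order: [13, 14, 30, 38, 40, 40, 58, 66, 68, 69, 71, 79, 87, 87]
Step 2: The number of values is n = 14.
Step 3: Since n is even, the median is the average of positions 7 and 8:
  Median = (58 + 66) / 2 = 62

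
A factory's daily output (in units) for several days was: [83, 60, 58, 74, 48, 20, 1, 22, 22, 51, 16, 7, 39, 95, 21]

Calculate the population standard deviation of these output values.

27.7077

Step 1: Compute the mean: 41.1333
Step 2: Sum of squared deviations from the mean: 11515.7333
Step 3: Population variance = 11515.7333 / 15 = 767.7156
Step 4: Standard deviation = sqrt(767.7156) = 27.7077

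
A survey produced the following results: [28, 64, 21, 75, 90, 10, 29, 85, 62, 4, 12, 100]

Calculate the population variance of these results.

1098.5556

Step 1: Compute the mean: (28 + 64 + 21 + 75 + 90 + 10 + 29 + 85 + 62 + 4 + 12 + 100) / 12 = 48.3333
Step 2: Compute squared deviations from the mean:
  (28 - 48.3333)^2 = 413.4444
  (64 - 48.3333)^2 = 245.4444
  (21 - 48.3333)^2 = 747.1111
  (75 - 48.3333)^2 = 711.1111
  (90 - 48.3333)^2 = 1736.1111
  (10 - 48.3333)^2 = 1469.4444
  (29 - 48.3333)^2 = 373.7778
  (85 - 48.3333)^2 = 1344.4444
  (62 - 48.3333)^2 = 186.7778
  (4 - 48.3333)^2 = 1965.4444
  (12 - 48.3333)^2 = 1320.1111
  (100 - 48.3333)^2 = 2669.4444
Step 3: Sum of squared deviations = 13182.6667
Step 4: Population variance = 13182.6667 / 12 = 1098.5556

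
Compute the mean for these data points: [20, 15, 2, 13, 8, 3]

10.1667

Step 1: Sum all values: 20 + 15 + 2 + 13 + 8 + 3 = 61
Step 2: Count the number of values: n = 6
Step 3: Mean = sum / n = 61 / 6 = 10.1667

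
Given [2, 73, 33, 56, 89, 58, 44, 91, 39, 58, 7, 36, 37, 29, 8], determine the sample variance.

751.7143

Step 1: Compute the mean: (2 + 73 + 33 + 56 + 89 + 58 + 44 + 91 + 39 + 58 + 7 + 36 + 37 + 29 + 8) / 15 = 44
Step 2: Compute squared deviations from the mean:
  (2 - 44)^2 = 1764
  (73 - 44)^2 = 841
  (33 - 44)^2 = 121
  (56 - 44)^2 = 144
  (89 - 44)^2 = 2025
  (58 - 44)^2 = 196
  (44 - 44)^2 = 0
  (91 - 44)^2 = 2209
  (39 - 44)^2 = 25
  (58 - 44)^2 = 196
  (7 - 44)^2 = 1369
  (36 - 44)^2 = 64
  (37 - 44)^2 = 49
  (29 - 44)^2 = 225
  (8 - 44)^2 = 1296
Step 3: Sum of squared deviations = 10524
Step 4: Sample variance = 10524 / 14 = 751.7143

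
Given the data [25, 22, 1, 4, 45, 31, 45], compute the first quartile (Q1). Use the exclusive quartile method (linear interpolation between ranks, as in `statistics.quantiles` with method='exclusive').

4

Step 1: Sort the data: [1, 4, 22, 25, 31, 45, 45]
Step 2: n = 7
Step 3: Using the exclusive quartile method:
  Q1 = 4
  Q2 (median) = 25
  Q3 = 45
  IQR = Q3 - Q1 = 45 - 4 = 41
Step 4: Q1 = 4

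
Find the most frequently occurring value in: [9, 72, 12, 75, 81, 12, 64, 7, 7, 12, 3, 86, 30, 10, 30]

12

Step 1: Count the frequency of each value:
  3: appears 1 time(s)
  7: appears 2 time(s)
  9: appears 1 time(s)
  10: appears 1 time(s)
  12: appears 3 time(s)
  30: appears 2 time(s)
  64: appears 1 time(s)
  72: appears 1 time(s)
  75: appears 1 time(s)
  81: appears 1 time(s)
  86: appears 1 time(s)
Step 2: The value 12 appears most frequently (3 times).
Step 3: Mode = 12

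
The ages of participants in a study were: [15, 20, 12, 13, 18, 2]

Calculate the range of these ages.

18

Step 1: Identify the maximum value: max = 20
Step 2: Identify the minimum value: min = 2
Step 3: Range = max - min = 20 - 2 = 18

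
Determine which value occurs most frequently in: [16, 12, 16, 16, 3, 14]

16

Step 1: Count the frequency of each value:
  3: appears 1 time(s)
  12: appears 1 time(s)
  14: appears 1 time(s)
  16: appears 3 time(s)
Step 2: The value 16 appears most frequently (3 times).
Step 3: Mode = 16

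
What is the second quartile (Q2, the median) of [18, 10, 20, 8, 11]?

11

Step 1: Sort the data: [8, 10, 11, 18, 20]
Step 2: n = 5
Step 3: Q2 is the median. Since n is odd, it is the middle value at position 3: 11
Step 4: Q2 = 11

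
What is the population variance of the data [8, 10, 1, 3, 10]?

13.84

Step 1: Compute the mean: (8 + 10 + 1 + 3 + 10) / 5 = 6.4
Step 2: Compute squared deviations from the mean:
  (8 - 6.4)^2 = 2.56
  (10 - 6.4)^2 = 12.96
  (1 - 6.4)^2 = 29.16
  (3 - 6.4)^2 = 11.56
  (10 - 6.4)^2 = 12.96
Step 3: Sum of squared deviations = 69.2
Step 4: Population variance = 69.2 / 5 = 13.84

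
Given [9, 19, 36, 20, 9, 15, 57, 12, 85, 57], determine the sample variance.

681.6556

Step 1: Compute the mean: (9 + 19 + 36 + 20 + 9 + 15 + 57 + 12 + 85 + 57) / 10 = 31.9
Step 2: Compute squared deviations from the mean:
  (9 - 31.9)^2 = 524.41
  (19 - 31.9)^2 = 166.41
  (36 - 31.9)^2 = 16.81
  (20 - 31.9)^2 = 141.61
  (9 - 31.9)^2 = 524.41
  (15 - 31.9)^2 = 285.61
  (57 - 31.9)^2 = 630.01
  (12 - 31.9)^2 = 396.01
  (85 - 31.9)^2 = 2819.61
  (57 - 31.9)^2 = 630.01
Step 3: Sum of squared deviations = 6134.9
Step 4: Sample variance = 6134.9 / 9 = 681.6556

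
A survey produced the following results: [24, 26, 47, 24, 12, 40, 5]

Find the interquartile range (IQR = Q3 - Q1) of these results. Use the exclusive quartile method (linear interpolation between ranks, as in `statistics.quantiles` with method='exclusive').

28

Step 1: Sort the data: [5, 12, 24, 24, 26, 40, 47]
Step 2: n = 7
Step 3: Using the exclusive quartile method:
  Q1 = 12
  Q2 (median) = 24
  Q3 = 40
  IQR = Q3 - Q1 = 40 - 12 = 28
Step 4: IQR = 28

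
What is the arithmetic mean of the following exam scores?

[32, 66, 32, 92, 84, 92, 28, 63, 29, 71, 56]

58.6364

Step 1: Sum all values: 32 + 66 + 32 + 92 + 84 + 92 + 28 + 63 + 29 + 71 + 56 = 645
Step 2: Count the number of values: n = 11
Step 3: Mean = sum / n = 645 / 11 = 58.6364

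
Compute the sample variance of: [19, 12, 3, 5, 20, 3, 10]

51.2381

Step 1: Compute the mean: (19 + 12 + 3 + 5 + 20 + 3 + 10) / 7 = 10.2857
Step 2: Compute squared deviations from the mean:
  (19 - 10.2857)^2 = 75.9388
  (12 - 10.2857)^2 = 2.9388
  (3 - 10.2857)^2 = 53.0816
  (5 - 10.2857)^2 = 27.9388
  (20 - 10.2857)^2 = 94.3673
  (3 - 10.2857)^2 = 53.0816
  (10 - 10.2857)^2 = 0.0816
Step 3: Sum of squared deviations = 307.4286
Step 4: Sample variance = 307.4286 / 6 = 51.2381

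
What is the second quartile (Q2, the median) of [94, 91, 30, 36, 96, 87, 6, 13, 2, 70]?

53

Step 1: Sort the data: [2, 6, 13, 30, 36, 70, 87, 91, 94, 96]
Step 2: n = 10
Step 3: Q2 is the median. Since n is even, it is the average of the values at positions 5 and 6:
  Q2 = (36 + 70) / 2 = 53
Step 4: Q2 = 53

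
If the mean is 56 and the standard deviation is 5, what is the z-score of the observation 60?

0.8

Step 1: Recall the z-score formula: z = (x - mu) / sigma
Step 2: Substitute values: z = (60 - 56) / 5
Step 3: z = 4 / 5 = 0.8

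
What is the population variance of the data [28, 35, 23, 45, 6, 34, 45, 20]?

152.25

Step 1: Compute the mean: (28 + 35 + 23 + 45 + 6 + 34 + 45 + 20) / 8 = 29.5
Step 2: Compute squared deviations from the mean:
  (28 - 29.5)^2 = 2.25
  (35 - 29.5)^2 = 30.25
  (23 - 29.5)^2 = 42.25
  (45 - 29.5)^2 = 240.25
  (6 - 29.5)^2 = 552.25
  (34 - 29.5)^2 = 20.25
  (45 - 29.5)^2 = 240.25
  (20 - 29.5)^2 = 90.25
Step 3: Sum of squared deviations = 1218
Step 4: Population variance = 1218 / 8 = 152.25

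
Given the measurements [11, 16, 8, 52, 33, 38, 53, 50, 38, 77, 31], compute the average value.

37

Step 1: Sum all values: 11 + 16 + 8 + 52 + 33 + 38 + 53 + 50 + 38 + 77 + 31 = 407
Step 2: Count the number of values: n = 11
Step 3: Mean = sum / n = 407 / 11 = 37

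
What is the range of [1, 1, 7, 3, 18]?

17

Step 1: Identify the maximum value: max = 18
Step 2: Identify the minimum value: min = 1
Step 3: Range = max - min = 18 - 1 = 17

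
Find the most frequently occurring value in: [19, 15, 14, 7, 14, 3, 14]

14

Step 1: Count the frequency of each value:
  3: appears 1 time(s)
  7: appears 1 time(s)
  14: appears 3 time(s)
  15: appears 1 time(s)
  19: appears 1 time(s)
Step 2: The value 14 appears most frequently (3 times).
Step 3: Mode = 14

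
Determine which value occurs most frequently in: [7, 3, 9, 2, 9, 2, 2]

2

Step 1: Count the frequency of each value:
  2: appears 3 time(s)
  3: appears 1 time(s)
  7: appears 1 time(s)
  9: appears 2 time(s)
Step 2: The value 2 appears most frequently (3 times).
Step 3: Mode = 2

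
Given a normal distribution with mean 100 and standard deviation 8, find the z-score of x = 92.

-1

Step 1: Recall the z-score formula: z = (x - mu) / sigma
Step 2: Substitute values: z = (92 - 100) / 8
Step 3: z = -8 / 8 = -1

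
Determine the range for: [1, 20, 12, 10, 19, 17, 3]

19

Step 1: Identify the maximum value: max = 20
Step 2: Identify the minimum value: min = 1
Step 3: Range = max - min = 20 - 1 = 19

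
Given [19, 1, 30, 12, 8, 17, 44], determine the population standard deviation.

13.3279

Step 1: Compute the mean: 18.7143
Step 2: Sum of squared deviations from the mean: 1243.4286
Step 3: Population variance = 1243.4286 / 7 = 177.6327
Step 4: Standard deviation = sqrt(177.6327) = 13.3279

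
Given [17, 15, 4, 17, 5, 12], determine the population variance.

28.5556

Step 1: Compute the mean: (17 + 15 + 4 + 17 + 5 + 12) / 6 = 11.6667
Step 2: Compute squared deviations from the mean:
  (17 - 11.6667)^2 = 28.4444
  (15 - 11.6667)^2 = 11.1111
  (4 - 11.6667)^2 = 58.7778
  (17 - 11.6667)^2 = 28.4444
  (5 - 11.6667)^2 = 44.4444
  (12 - 11.6667)^2 = 0.1111
Step 3: Sum of squared deviations = 171.3333
Step 4: Population variance = 171.3333 / 6 = 28.5556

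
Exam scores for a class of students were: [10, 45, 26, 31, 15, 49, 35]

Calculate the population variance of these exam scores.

178.9796

Step 1: Compute the mean: (10 + 45 + 26 + 31 + 15 + 49 + 35) / 7 = 30.1429
Step 2: Compute squared deviations from the mean:
  (10 - 30.1429)^2 = 405.7347
  (45 - 30.1429)^2 = 220.7347
  (26 - 30.1429)^2 = 17.1633
  (31 - 30.1429)^2 = 0.7347
  (15 - 30.1429)^2 = 229.3061
  (49 - 30.1429)^2 = 355.5918
  (35 - 30.1429)^2 = 23.5918
Step 3: Sum of squared deviations = 1252.8571
Step 4: Population variance = 1252.8571 / 7 = 178.9796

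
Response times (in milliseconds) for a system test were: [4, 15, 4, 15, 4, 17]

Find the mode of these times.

4

Step 1: Count the frequency of each value:
  4: appears 3 time(s)
  15: appears 2 time(s)
  17: appears 1 time(s)
Step 2: The value 4 appears most frequently (3 times).
Step 3: Mode = 4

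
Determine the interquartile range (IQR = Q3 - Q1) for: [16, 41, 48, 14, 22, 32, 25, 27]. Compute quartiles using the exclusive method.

21.25

Step 1: Sort the data: [14, 16, 22, 25, 27, 32, 41, 48]
Step 2: n = 8
Step 3: Using the exclusive quartile method:
  Q1 = 17.5
  Q2 (median) = 26
  Q3 = 38.75
  IQR = Q3 - Q1 = 38.75 - 17.5 = 21.25
Step 4: IQR = 21.25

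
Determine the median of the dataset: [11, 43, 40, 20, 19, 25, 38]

25

Step 1: Sort the data in ascending order: [11, 19, 20, 25, 38, 40, 43]
Step 2: The number of values is n = 7.
Step 3: Since n is odd, the median is the middle value at position 4: 25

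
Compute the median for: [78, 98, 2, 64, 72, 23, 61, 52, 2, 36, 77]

61

Step 1: Sort the data in ascending order: [2, 2, 23, 36, 52, 61, 64, 72, 77, 78, 98]
Step 2: The number of values is n = 11.
Step 3: Since n is odd, the median is the middle value at position 6: 61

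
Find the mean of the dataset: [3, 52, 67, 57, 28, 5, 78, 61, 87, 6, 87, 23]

46.1667

Step 1: Sum all values: 3 + 52 + 67 + 57 + 28 + 5 + 78 + 61 + 87 + 6 + 87 + 23 = 554
Step 2: Count the number of values: n = 12
Step 3: Mean = sum / n = 554 / 12 = 46.1667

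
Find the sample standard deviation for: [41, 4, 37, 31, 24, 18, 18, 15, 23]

11.5012

Step 1: Compute the mean: 23.4444
Step 2: Sum of squared deviations from the mean: 1058.2222
Step 3: Sample variance = 1058.2222 / 8 = 132.2778
Step 4: Standard deviation = sqrt(132.2778) = 11.5012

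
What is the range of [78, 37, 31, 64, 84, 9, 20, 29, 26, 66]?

75

Step 1: Identify the maximum value: max = 84
Step 2: Identify the minimum value: min = 9
Step 3: Range = max - min = 84 - 9 = 75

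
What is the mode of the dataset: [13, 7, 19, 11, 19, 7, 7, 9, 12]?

7

Step 1: Count the frequency of each value:
  7: appears 3 time(s)
  9: appears 1 time(s)
  11: appears 1 time(s)
  12: appears 1 time(s)
  13: appears 1 time(s)
  19: appears 2 time(s)
Step 2: The value 7 appears most frequently (3 times).
Step 3: Mode = 7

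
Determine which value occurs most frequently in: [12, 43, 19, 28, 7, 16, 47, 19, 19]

19

Step 1: Count the frequency of each value:
  7: appears 1 time(s)
  12: appears 1 time(s)
  16: appears 1 time(s)
  19: appears 3 time(s)
  28: appears 1 time(s)
  43: appears 1 time(s)
  47: appears 1 time(s)
Step 2: The value 19 appears most frequently (3 times).
Step 3: Mode = 19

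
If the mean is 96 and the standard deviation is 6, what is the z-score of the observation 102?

1

Step 1: Recall the z-score formula: z = (x - mu) / sigma
Step 2: Substitute values: z = (102 - 96) / 6
Step 3: z = 6 / 6 = 1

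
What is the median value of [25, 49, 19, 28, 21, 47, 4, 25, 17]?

25

Step 1: Sort the data in ascending order: [4, 17, 19, 21, 25, 25, 28, 47, 49]
Step 2: The number of values is n = 9.
Step 3: Since n is odd, the median is the middle value at position 5: 25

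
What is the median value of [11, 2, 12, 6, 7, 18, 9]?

9

Step 1: Sort the data in ascending order: [2, 6, 7, 9, 11, 12, 18]
Step 2: The number of values is n = 7.
Step 3: Since n is odd, the median is the middle value at position 4: 9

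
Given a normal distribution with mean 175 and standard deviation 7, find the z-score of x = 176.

0.1429

Step 1: Recall the z-score formula: z = (x - mu) / sigma
Step 2: Substitute values: z = (176 - 175) / 7
Step 3: z = 1 / 7 = 0.1429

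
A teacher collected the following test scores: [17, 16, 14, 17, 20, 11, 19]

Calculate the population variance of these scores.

7.9184

Step 1: Compute the mean: (17 + 16 + 14 + 17 + 20 + 11 + 19) / 7 = 16.2857
Step 2: Compute squared deviations from the mean:
  (17 - 16.2857)^2 = 0.5102
  (16 - 16.2857)^2 = 0.0816
  (14 - 16.2857)^2 = 5.2245
  (17 - 16.2857)^2 = 0.5102
  (20 - 16.2857)^2 = 13.7959
  (11 - 16.2857)^2 = 27.9388
  (19 - 16.2857)^2 = 7.3673
Step 3: Sum of squared deviations = 55.4286
Step 4: Population variance = 55.4286 / 7 = 7.9184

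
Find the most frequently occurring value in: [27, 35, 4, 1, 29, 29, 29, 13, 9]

29

Step 1: Count the frequency of each value:
  1: appears 1 time(s)
  4: appears 1 time(s)
  9: appears 1 time(s)
  13: appears 1 time(s)
  27: appears 1 time(s)
  29: appears 3 time(s)
  35: appears 1 time(s)
Step 2: The value 29 appears most frequently (3 times).
Step 3: Mode = 29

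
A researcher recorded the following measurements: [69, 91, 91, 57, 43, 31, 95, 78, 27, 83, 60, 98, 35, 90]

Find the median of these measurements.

73.5

Step 1: Sort the data in ascending order: [27, 31, 35, 43, 57, 60, 69, 78, 83, 90, 91, 91, 95, 98]
Step 2: The number of values is n = 14.
Step 3: Since n is even, the median is the average of positions 7 and 8:
  Median = (69 + 78) / 2 = 73.5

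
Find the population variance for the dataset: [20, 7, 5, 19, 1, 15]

52.1389

Step 1: Compute the mean: (20 + 7 + 5 + 19 + 1 + 15) / 6 = 11.1667
Step 2: Compute squared deviations from the mean:
  (20 - 11.1667)^2 = 78.0278
  (7 - 11.1667)^2 = 17.3611
  (5 - 11.1667)^2 = 38.0278
  (19 - 11.1667)^2 = 61.3611
  (1 - 11.1667)^2 = 103.3611
  (15 - 11.1667)^2 = 14.6944
Step 3: Sum of squared deviations = 312.8333
Step 4: Population variance = 312.8333 / 6 = 52.1389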